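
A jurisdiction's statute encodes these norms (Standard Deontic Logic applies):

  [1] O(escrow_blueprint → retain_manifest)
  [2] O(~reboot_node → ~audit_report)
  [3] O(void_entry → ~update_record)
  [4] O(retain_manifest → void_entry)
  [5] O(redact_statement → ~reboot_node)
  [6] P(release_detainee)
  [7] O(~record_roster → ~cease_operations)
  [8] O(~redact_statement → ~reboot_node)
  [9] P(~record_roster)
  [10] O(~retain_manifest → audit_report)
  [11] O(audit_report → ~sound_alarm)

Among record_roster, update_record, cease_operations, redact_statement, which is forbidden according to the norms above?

update_record

Premises 8 and 5 cover both cases: O(~redact_statement → ~reboot_node) and O(redact_statement → ~reboot_node). Since ~redact_statement ∨ redact_statement is a tautology, O(~reboot_node) follows.
Premise 2 is O(~reboot_node → ~audit_report); since O(~reboot_node), deontic closure gives O(~audit_report).
The contrapositive of premise 10 (O(~retain_manifest → audit_report)) is O(~audit_report → retain_manifest), and O(~audit_report) is already established, so O(retain_manifest).
Applying K to premise 4 (O(retain_manifest → void_entry)) and O(retain_manifest) yields O(void_entry).
Applying K to premise 3 (O(void_entry → ~update_record)) and O(void_entry) yields O(~update_record).
So O(~update_record) holds, i.e. update_record is forbidden. None of the other listed options is forbidden under the premises.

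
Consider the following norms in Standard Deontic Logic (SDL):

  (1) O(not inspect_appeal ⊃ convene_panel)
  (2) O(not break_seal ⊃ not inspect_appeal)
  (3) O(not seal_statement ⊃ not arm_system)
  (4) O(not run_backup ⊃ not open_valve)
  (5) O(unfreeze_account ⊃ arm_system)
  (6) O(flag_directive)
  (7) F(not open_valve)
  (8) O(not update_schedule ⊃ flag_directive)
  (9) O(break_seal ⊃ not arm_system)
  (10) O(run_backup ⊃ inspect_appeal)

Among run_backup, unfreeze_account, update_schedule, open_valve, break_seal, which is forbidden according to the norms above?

Premise 7 is F(not open_valve), i.e. O(open_valve).
Premise 4, O(not run_backup ⊃ not open_valve), contraposes to O(open_valve ⊃ run_backup); with O(open_valve) we get O(run_backup).
From O(run_backup) and premise 10, O(run_backup ⊃ inspect_appeal), we obtain O(inspect_appeal).
Premise 2 is O(not break_seal ⊃ not inspect_appeal); contrapositively O(inspect_appeal ⊃ break_seal). Since O(inspect_appeal) holds, K gives O(break_seal).
From O(break_seal) and premise 9, O(break_seal ⊃ not arm_system), we obtain O(not arm_system).
The contrapositive of premise 5 (O(unfreeze_account ⊃ arm_system)) is O(not arm_system ⊃ not unfreeze_account), and O(not arm_system) is already established, so O(not unfreeze_account).
So O(not unfreeze_account) holds, i.e. unfreeze_account is forbidden. None of the other listed options is forbidden under the premises.

unfreeze_account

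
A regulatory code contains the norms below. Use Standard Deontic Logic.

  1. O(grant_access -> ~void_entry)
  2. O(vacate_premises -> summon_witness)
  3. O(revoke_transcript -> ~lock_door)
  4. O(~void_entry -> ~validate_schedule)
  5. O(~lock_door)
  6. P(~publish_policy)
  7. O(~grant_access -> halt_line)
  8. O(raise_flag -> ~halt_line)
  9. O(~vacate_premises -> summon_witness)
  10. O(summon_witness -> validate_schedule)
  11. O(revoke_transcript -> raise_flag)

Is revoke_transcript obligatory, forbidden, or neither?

Forbidden

Premises 2 and 9 cover both cases: O(vacate_premises -> summon_witness) and O(~vacate_premises -> summon_witness). Since vacate_premises ∨ ~vacate_premises is a tautology, O(summon_witness) follows.
With premise 10, O(summon_witness -> validate_schedule), the K-axiom yields O(validate_schedule).
The contrapositive of premise 4 (O(~void_entry -> ~validate_schedule)) is O(validate_schedule -> void_entry), and O(validate_schedule) is already established, so O(void_entry).
Premise 1, O(grant_access -> ~void_entry), contraposes to O(void_entry -> ~grant_access); with O(void_entry) we get O(~grant_access).
Applying K to premise 7 (O(~grant_access -> halt_line)) and O(~grant_access) yields O(halt_line).
Premise 8 is O(raise_flag -> ~halt_line); contrapositively O(halt_line -> ~raise_flag). Since O(halt_line) holds, K gives O(~raise_flag).
Premise 11 is O(revoke_transcript -> raise_flag); contrapositively O(~raise_flag -> ~revoke_transcript). Since O(~raise_flag) holds, K gives O(~revoke_transcript).
Premises 3, 5, 6 do not contribute to this derivation.
Thus O(~revoke_transcript), which is F(revoke_transcript): revoke_transcript is forbidden.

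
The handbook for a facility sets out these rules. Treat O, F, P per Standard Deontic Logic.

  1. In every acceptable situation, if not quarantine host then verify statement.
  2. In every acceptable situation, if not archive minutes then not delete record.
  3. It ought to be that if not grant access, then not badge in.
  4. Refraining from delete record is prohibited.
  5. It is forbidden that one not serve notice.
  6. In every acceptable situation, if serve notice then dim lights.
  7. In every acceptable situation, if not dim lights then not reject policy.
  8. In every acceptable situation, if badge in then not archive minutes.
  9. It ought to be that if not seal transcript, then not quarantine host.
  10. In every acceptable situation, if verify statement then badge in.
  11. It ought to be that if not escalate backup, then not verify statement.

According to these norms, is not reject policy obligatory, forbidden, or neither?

Neither

Premise 7 is O(¬dim_lights → ¬reject_policy), but O(¬dim_lights) is not derivable from the premises, so it does not yield O(¬reject_policy).
No premise or chain of K-axiom applications forces O(¬reject_policy), and none forces O(reject_policy). So ¬reject_policy is neither obligatory nor forbidden under these norms.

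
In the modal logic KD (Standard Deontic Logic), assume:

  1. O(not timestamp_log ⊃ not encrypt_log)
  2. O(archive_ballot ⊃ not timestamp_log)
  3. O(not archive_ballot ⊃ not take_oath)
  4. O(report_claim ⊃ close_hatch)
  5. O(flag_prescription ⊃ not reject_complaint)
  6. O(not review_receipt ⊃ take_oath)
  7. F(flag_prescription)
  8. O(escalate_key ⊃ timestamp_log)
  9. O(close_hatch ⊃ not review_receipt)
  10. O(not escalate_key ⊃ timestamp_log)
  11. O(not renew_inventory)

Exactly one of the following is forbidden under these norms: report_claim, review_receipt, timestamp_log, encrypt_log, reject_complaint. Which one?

Premises 10 and 8 are O(not escalate_key ⊃ timestamp_log) and O(escalate_key ⊃ timestamp_log); every ideal world satisfies not escalate_key or escalate_key, so in either case timestamp_log holds — hence O(timestamp_log).
Premise 2, O(archive_ballot ⊃ not timestamp_log), contraposes to O(timestamp_log ⊃ not archive_ballot); with O(timestamp_log) we get O(not archive_ballot).
With premise 3, O(not archive_ballot ⊃ not take_oath), the K-axiom yields O(not take_oath).
Premise 6 is O(not review_receipt ⊃ take_oath); contrapositively O(not take_oath ⊃ review_receipt). Since O(not take_oath) holds, K gives O(review_receipt).
Premise 9, O(close_hatch ⊃ not review_receipt), contraposes to O(review_receipt ⊃ not close_hatch); with O(review_receipt) we get O(not close_hatch).
Premise 4, O(report_claim ⊃ close_hatch), contraposes to O(not close_hatch ⊃ not report_claim); with O(not close_hatch) we get O(not report_claim).
So O(not report_claim) holds, i.e. report_claim is forbidden. None of the other listed options is forbidden under the premises.

report_claim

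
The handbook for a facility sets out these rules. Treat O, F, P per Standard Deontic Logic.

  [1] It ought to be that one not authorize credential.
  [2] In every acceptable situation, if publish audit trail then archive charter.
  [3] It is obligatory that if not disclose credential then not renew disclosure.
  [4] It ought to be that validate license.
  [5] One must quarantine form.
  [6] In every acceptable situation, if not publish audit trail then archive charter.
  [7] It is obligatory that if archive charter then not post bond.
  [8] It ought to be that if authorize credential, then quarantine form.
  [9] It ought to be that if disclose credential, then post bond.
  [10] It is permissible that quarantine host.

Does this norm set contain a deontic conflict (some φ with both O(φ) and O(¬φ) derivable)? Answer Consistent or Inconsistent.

Consistent

Premise 8 is O(authorize_credential → quarantine_form); even if O(quarantine_form) held, inferring O(authorize_credential) would be affirming the consequent — invalid.
So O(authorize_credential) is not derivable, and the apparent clash with O(¬authorize_credential) does not arise.
A world satisfying every obligation exists (e.g. archive_charter=true, authorize_credential=false, disclose_credential=false, post_bond=false, publish_audit_trail=false, quarantine_form=true, quarantine_host=false, renew_disclosure=false, validate_license=true); no atom is both obligatory and forbidden, so the set is consistent.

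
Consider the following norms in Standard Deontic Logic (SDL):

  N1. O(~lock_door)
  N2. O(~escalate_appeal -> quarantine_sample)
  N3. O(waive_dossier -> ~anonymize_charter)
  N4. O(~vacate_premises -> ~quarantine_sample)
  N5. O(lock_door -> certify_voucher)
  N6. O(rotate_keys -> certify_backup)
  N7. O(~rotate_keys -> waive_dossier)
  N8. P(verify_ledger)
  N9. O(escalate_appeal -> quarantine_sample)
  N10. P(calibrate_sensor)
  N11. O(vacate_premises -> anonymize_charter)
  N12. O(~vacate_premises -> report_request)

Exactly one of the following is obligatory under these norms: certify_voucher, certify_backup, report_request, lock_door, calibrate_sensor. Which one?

Premises 9 and 2 cover both cases: O(escalate_appeal -> quarantine_sample) and O(~escalate_appeal -> quarantine_sample). Since escalate_appeal ∨ ~escalate_appeal is a tautology, O(quarantine_sample) follows.
Premise 4, O(~vacate_premises -> ~quarantine_sample), contraposes to O(quarantine_sample -> vacate_premises); with O(quarantine_sample) we get O(vacate_premises).
From O(vacate_premises) and premise 11, O(vacate_premises -> anonymize_charter), we obtain O(anonymize_charter).
The contrapositive of premise 3 (O(waive_dossier -> ~anonymize_charter)) is O(anonymize_charter -> ~waive_dossier), and O(anonymize_charter) is already established, so O(~waive_dossier).
Premise 7, O(~rotate_keys -> waive_dossier), contraposes to O(~waive_dossier -> rotate_keys); with O(~waive_dossier) we get O(rotate_keys).
Premise 6 is O(rotate_keys -> certify_backup); since O(rotate_keys), deontic closure gives O(certify_backup).
So O(certify_backup) holds — certify_backup is obligatory. None of the other listed options is made obligatory by any chain of premises.

certify_backup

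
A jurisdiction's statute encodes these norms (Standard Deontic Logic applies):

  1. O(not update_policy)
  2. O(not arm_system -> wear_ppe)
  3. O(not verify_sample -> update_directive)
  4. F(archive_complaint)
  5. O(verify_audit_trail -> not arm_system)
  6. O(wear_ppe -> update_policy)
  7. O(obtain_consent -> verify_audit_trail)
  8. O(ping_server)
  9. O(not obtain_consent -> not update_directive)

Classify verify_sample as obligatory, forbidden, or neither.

Obligatory

Premise 1 gives O(not update_policy).
Premise 6 is O(wear_ppe -> update_policy); contrapositively O(not update_policy -> not wear_ppe). Since O(not update_policy) holds, K gives O(not wear_ppe).
Premise 2 is O(not arm_system -> wear_ppe); contrapositively O(not wear_ppe -> arm_system). Since O(not wear_ppe) holds, K gives O(arm_system).
The contrapositive of premise 5 (O(verify_audit_trail -> not arm_system)) is O(arm_system -> not verify_audit_trail), and O(arm_system) is already established, so O(not verify_audit_trail).
The contrapositive of premise 7 (O(obtain_consent -> verify_audit_trail)) is O(not verify_audit_trail -> not obtain_consent), and O(not verify_audit_trail) is already established, so O(not obtain_consent).
Applying K to premise 9 (O(not obtain_consent -> not update_directive)) and O(not obtain_consent) yields O(not update_directive).
Premise 3, O(not verify_sample -> update_directive), contraposes to O(not update_directive -> verify_sample); with O(not update_directive) we get O(verify_sample).
Premises 4, 8 do not contribute to this derivation.
Hence verify_sample is obligatory.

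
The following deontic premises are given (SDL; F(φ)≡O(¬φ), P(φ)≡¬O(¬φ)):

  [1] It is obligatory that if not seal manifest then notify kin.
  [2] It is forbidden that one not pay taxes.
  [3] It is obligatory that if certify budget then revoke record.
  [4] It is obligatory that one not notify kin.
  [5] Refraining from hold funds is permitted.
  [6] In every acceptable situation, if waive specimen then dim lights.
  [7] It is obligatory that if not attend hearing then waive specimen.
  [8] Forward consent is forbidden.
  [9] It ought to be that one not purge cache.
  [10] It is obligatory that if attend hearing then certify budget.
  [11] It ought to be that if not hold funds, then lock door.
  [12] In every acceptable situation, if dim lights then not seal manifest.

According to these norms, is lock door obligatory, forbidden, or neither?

Neither

Premise 11 is O(¬hold_funds → lock_door), but O(¬hold_funds) is not derivable from the premises (the permission P(¬hold_funds) asserts only ¬O(hold_funds), not O(¬hold_funds)), so it does not yield O(lock_door).
No premise or chain of K-axiom applications forces O(lock_door), and none forces O(¬lock_door). So lock_door is neither obligatory nor forbidden under these norms.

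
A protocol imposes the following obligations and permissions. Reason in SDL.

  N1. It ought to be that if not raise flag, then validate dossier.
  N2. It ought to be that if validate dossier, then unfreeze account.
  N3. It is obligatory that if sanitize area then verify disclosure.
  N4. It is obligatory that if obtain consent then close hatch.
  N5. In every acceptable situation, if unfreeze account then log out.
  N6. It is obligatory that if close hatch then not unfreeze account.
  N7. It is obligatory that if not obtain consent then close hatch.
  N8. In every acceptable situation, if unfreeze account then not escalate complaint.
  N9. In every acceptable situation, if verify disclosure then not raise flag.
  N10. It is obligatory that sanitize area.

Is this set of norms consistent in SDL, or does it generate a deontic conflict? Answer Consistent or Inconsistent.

Inconsistent

By case analysis on ¬obtain_consent: premise 7 gives O(¬obtain_consent → close_hatch) and premise 4 gives O(obtain_consent → close_hatch), so O(close_hatch) either way.
From O(close_hatch) and premise 6, O(close_hatch → ¬unfreeze_account), we obtain O(¬unfreeze_account).
Premise 2 is O(validate_dossier → unfreeze_account); contrapositively O(¬unfreeze_account → ¬validate_dossier). Since O(¬unfreeze_account) holds, K gives O(¬validate_dossier).
Premise 1, O(¬raise_flag → validate_dossier), contraposes to O(¬validate_dossier → raise_flag); with O(¬validate_dossier) we get O(raise_flag).
Premise 9, O(verify_disclosure → ¬raise_flag), contraposes to O(raise_flag → ¬verify_disclosure); with O(raise_flag) we get O(¬verify_disclosure).
The contrapositive of premise 3 (O(sanitize_area → verify_disclosure)) is O(¬verify_disclosure → ¬sanitize_area), and O(¬verify_disclosure) is already established, so O(¬sanitize_area).
Yet premise 10 states O(sanitize_area).
We now have both O(¬sanitize_area) and O(sanitize_area) — sanitize_area is simultaneously obligatory and forbidden, violating the D-axiom.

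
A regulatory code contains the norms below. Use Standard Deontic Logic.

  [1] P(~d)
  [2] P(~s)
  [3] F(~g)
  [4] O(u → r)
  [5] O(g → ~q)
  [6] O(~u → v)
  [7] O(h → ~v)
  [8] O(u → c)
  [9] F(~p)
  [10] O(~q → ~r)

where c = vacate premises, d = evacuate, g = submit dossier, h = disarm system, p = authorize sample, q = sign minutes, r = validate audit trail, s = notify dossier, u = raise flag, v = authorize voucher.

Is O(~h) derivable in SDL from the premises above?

F(~g) at premise 3 means O(g).
From O(g) and premise 5, O(g → ~q), we obtain O(~q).
Premise 10 is O(~q → ~r); since O(~q), deontic closure gives O(~r).
The contrapositive of premise 4 (O(u → r)) is O(~r → ~u), and O(~r) is already established, so O(~u).
From O(~u) and premise 6, O(~u → v), we obtain O(v).
Premise 7, O(h → ~v), contraposes to O(v → ~h); with O(v) we get O(~h).
Premises 1, 2, 8, 9 do not contribute to this derivation.
So O(~h) follows.

Yes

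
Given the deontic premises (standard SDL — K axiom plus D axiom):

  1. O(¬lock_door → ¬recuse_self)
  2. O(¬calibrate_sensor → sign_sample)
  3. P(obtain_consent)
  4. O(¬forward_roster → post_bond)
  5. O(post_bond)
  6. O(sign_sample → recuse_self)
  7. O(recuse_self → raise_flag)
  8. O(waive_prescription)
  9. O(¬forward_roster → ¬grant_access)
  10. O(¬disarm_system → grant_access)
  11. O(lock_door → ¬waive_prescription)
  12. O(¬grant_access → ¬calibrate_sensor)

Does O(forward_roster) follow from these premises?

Yes

Premise 8 states O(waive_prescription) outright.
Premise 11, O(lock_door → ¬waive_prescription), contraposes to O(waive_prescription → ¬lock_door); with O(waive_prescription) we get O(¬lock_door).
Applying K to premise 1 (O(¬lock_door → ¬recuse_self)) and O(¬lock_door) yields O(¬recuse_self).
The contrapositive of premise 6 (O(sign_sample → recuse_self)) is O(¬recuse_self → ¬sign_sample), and O(¬recuse_self) is already established, so O(¬sign_sample).
The contrapositive of premise 2 (O(¬calibrate_sensor → sign_sample)) is O(¬sign_sample → calibrate_sensor), and O(¬sign_sample) is already established, so O(calibrate_sensor).
Premise 12, O(¬grant_access → ¬calibrate_sensor), contraposes to O(calibrate_sensor → grant_access); with O(calibrate_sensor) we get O(grant_access).
Premise 9 is O(¬forward_roster → ¬grant_access); contrapositively O(grant_access → forward_roster). Since O(grant_access) holds, K gives O(forward_roster).
Premises 3, 4, 5, 7, 10 do not contribute to this derivation.
So O(forward_roster) follows.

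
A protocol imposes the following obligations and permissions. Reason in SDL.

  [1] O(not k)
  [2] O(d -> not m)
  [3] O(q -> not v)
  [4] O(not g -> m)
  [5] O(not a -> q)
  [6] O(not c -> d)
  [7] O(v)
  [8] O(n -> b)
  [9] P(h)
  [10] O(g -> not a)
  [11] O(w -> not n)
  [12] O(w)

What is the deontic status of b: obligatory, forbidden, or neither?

Premise 8 is O(n -> b), but O(n) is not derivable from the premises, so it does not yield O(b).
No premise or chain of K-axiom applications forces O(b), and none forces O(not b). So b is neither obligatory nor forbidden under these norms.

Neither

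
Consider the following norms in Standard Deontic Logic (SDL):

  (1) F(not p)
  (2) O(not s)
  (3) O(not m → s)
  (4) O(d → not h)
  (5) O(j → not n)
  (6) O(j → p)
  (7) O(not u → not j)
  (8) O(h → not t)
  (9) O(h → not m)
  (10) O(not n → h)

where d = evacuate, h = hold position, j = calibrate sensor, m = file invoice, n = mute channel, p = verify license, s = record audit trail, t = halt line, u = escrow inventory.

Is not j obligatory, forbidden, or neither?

Premise 2 states O(not s) outright.
The contrapositive of premise 3 (O(not m → s)) is O(not s → m), and O(not s) is already established, so O(m).
Premise 9 is O(h → not m); contrapositively O(m → not h). Since O(m) holds, K gives O(not h).
Premise 10 is O(not n → h); contrapositively O(not h → n). Since O(not h) holds, K gives O(n).
Premise 5, O(j → not n), contraposes to O(n → not j); with O(n) we get O(not j).
Premises 1, 4, 6, 7, 8 do not contribute to this derivation.
Hence not j is obligatory.

Obligatory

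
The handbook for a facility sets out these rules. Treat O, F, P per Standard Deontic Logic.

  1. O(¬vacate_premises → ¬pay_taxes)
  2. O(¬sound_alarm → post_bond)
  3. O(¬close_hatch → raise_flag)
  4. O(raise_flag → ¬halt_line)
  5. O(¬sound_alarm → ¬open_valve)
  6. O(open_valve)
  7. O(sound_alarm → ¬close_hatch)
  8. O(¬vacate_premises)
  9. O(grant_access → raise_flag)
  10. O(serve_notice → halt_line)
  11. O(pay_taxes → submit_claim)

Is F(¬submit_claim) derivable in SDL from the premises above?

Premise 11 is O(pay_taxes → submit_claim), but O(pay_taxes) is not derivable from the premises, so it does not yield O(submit_claim).
No other premise forces O(submit_claim). An ideal world satisfying every premise can still have ¬submit_claim true, so F(¬submit_claim) is not derivable.

No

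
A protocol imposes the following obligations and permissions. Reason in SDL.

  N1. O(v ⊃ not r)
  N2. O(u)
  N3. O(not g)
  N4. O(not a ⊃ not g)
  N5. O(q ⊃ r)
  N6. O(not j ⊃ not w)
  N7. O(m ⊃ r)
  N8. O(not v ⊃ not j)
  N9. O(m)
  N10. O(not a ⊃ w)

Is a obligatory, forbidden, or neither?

Obligatory

Premise 9 states O(m) outright.
Applying K to premise 7 (O(m ⊃ r)) and O(m) yields O(r).
The contrapositive of premise 1 (O(v ⊃ not r)) is O(r ⊃ not v), and O(r) is already established, so O(not v).
From O(not v) and premise 8, O(not v ⊃ not j), we obtain O(not j).
From O(not j) and premise 6, O(not j ⊃ not w), we obtain O(not w).
Premise 10 is O(not a ⊃ w); contrapositively O(not w ⊃ a). Since O(not w) holds, K gives O(a).
Premises 2, 3, 4, 5 do not contribute to this derivation.
Hence a is obligatory.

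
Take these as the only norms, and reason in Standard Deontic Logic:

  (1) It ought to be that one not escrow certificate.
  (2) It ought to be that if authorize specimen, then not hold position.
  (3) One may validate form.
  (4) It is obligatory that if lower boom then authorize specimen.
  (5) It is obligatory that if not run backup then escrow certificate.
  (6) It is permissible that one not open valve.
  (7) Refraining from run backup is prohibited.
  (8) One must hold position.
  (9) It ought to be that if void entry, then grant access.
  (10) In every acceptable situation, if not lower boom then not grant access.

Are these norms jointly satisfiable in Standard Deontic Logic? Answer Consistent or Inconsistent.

Consistent

Premise 5 is O(¬run_backup → escrow_certificate), but O(¬run_backup) is not derivable from the premises, so it does not yield O(escrow_certificate).
So O(escrow_certificate) is not derivable, and the apparent clash with O(¬escrow_certificate) does not arise.
A world satisfying every obligation exists (e.g. authorize_specimen=false, escrow_certificate=false, grant_access=false, hold_position=true, lower_boom=false, open_valve=false, run_backup=true, validate_form=false, void_entry=false); no atom is both obligatory and forbidden, so the set is consistent.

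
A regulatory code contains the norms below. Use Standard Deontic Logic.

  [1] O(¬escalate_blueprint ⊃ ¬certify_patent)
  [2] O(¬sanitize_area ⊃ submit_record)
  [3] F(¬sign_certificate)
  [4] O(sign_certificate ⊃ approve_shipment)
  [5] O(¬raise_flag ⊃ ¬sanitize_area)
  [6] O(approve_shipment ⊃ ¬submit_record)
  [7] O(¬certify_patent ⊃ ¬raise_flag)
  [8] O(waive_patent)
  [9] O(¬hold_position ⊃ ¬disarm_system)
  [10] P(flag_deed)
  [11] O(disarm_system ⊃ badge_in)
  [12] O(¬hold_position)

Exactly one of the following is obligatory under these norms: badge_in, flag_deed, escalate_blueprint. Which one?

escalate_blueprint

Premise 3, F(¬sign_certificate), is equivalent to O(sign_certificate).
From O(sign_certificate) and premise 4, O(sign_certificate ⊃ approve_shipment), we obtain O(approve_shipment).
Applying K to premise 6 (O(approve_shipment ⊃ ¬submit_record)) and O(approve_shipment) yields O(¬submit_record).
The contrapositive of premise 2 (O(¬sanitize_area ⊃ submit_record)) is O(¬submit_record ⊃ sanitize_area), and O(¬submit_record) is already established, so O(sanitize_area).
Premise 5, O(¬raise_flag ⊃ ¬sanitize_area), contraposes to O(sanitize_area ⊃ raise_flag); with O(sanitize_area) we get O(raise_flag).
The contrapositive of premise 7 (O(¬certify_patent ⊃ ¬raise_flag)) is O(raise_flag ⊃ certify_patent), and O(raise_flag) is already established, so O(certify_patent).
Premise 1, O(¬escalate_blueprint ⊃ ¬certify_patent), contraposes to O(certify_patent ⊃ escalate_blueprint); with O(certify_patent) we get O(escalate_blueprint).
So O(escalate_blueprint) holds — escalate_blueprint is obligatory. None of the other listed options is made obligatory by any chain of premises.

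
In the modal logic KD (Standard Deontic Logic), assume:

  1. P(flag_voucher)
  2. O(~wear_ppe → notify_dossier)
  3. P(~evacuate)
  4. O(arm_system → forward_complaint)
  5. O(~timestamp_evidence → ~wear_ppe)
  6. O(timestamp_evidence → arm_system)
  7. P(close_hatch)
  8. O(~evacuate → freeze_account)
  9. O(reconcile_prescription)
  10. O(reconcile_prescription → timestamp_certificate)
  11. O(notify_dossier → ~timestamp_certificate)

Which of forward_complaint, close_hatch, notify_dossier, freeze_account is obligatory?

forward_complaint

Premise 9 gives O(reconcile_prescription).
Applying K to premise 10 (O(reconcile_prescription → timestamp_certificate)) and O(reconcile_prescription) yields O(timestamp_certificate).
Premise 11, O(notify_dossier → ~timestamp_certificate), contraposes to O(timestamp_certificate → ~notify_dossier); with O(timestamp_certificate) we get O(~notify_dossier).
The contrapositive of premise 2 (O(~wear_ppe → notify_dossier)) is O(~notify_dossier → wear_ppe), and O(~notify_dossier) is already established, so O(wear_ppe).
Premise 5, O(~timestamp_evidence → ~wear_ppe), contraposes to O(wear_ppe → timestamp_evidence); with O(wear_ppe) we get O(timestamp_evidence).
Applying K to premise 6 (O(timestamp_evidence → arm_system)) and O(timestamp_evidence) yields O(arm_system).
With premise 4, O(arm_system → forward_complaint), the K-axiom yields O(forward_complaint).
So O(forward_complaint) holds — forward_complaint is obligatory. None of the other listed options is made obligatory by any chain of premises.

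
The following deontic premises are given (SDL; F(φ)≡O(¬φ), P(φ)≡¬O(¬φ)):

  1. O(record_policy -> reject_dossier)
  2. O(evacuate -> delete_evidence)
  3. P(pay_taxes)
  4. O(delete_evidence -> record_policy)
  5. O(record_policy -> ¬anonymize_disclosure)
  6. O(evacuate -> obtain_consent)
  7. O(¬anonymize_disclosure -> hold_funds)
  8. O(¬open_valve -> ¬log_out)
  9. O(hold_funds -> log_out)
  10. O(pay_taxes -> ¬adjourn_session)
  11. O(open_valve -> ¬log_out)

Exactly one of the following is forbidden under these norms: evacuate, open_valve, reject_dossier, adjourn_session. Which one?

evacuate

By case analysis on open_valve: premise 11 gives O(open_valve -> ¬log_out) and premise 8 gives O(¬open_valve -> ¬log_out), so O(¬log_out) either way.
The contrapositive of premise 9 (O(hold_funds -> log_out)) is O(¬log_out -> ¬hold_funds), and O(¬log_out) is already established, so O(¬hold_funds).
Premise 7 is O(¬anonymize_disclosure -> hold_funds); contrapositively O(¬hold_funds -> anonymize_disclosure). Since O(¬hold_funds) holds, K gives O(anonymize_disclosure).
The contrapositive of premise 5 (O(record_policy -> ¬anonymize_disclosure)) is O(anonymize_disclosure -> ¬record_policy), and O(anonymize_disclosure) is already established, so O(¬record_policy).
The contrapositive of premise 4 (O(delete_evidence -> record_policy)) is O(¬record_policy -> ¬delete_evidence), and O(¬record_policy) is already established, so O(¬delete_evidence).
Premise 2 is O(evacuate -> delete_evidence); contrapositively O(¬delete_evidence -> ¬evacuate). Since O(¬delete_evidence) holds, K gives O(¬evacuate).
So O(¬evacuate) holds, i.e. evacuate is forbidden. None of the other listed options is forbidden under the premises.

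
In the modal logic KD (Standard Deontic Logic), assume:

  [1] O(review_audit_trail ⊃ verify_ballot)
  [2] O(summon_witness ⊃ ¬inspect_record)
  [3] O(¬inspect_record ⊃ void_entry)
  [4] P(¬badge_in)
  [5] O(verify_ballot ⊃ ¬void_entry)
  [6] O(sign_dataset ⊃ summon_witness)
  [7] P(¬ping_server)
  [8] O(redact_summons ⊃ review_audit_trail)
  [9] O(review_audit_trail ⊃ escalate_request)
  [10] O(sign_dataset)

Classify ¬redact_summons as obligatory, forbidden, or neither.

Premise 10 gives O(sign_dataset).
Applying K to premise 6 (O(sign_dataset ⊃ summon_witness)) and O(sign_dataset) yields O(summon_witness).
With premise 2, O(summon_witness ⊃ ¬inspect_record), the K-axiom yields O(¬inspect_record).
With premise 3, O(¬inspect_record ⊃ void_entry), the K-axiom yields O(void_entry).
Premise 5 is O(verify_ballot ⊃ ¬void_entry); contrapositively O(void_entry ⊃ ¬verify_ballot). Since O(void_entry) holds, K gives O(¬verify_ballot).
Premise 1 is O(review_audit_trail ⊃ verify_ballot); contrapositively O(¬verify_ballot ⊃ ¬review_audit_trail). Since O(¬verify_ballot) holds, K gives O(¬review_audit_trail).
The contrapositive of premise 8 (O(redact_summons ⊃ review_audit_trail)) is O(¬review_audit_trail ⊃ ¬redact_summons), and O(¬review_audit_trail) is already established, so O(¬redact_summons).
Premises 4, 7, 9 do not contribute to this derivation.
Hence ¬redact_summons is obligatory.

Obligatory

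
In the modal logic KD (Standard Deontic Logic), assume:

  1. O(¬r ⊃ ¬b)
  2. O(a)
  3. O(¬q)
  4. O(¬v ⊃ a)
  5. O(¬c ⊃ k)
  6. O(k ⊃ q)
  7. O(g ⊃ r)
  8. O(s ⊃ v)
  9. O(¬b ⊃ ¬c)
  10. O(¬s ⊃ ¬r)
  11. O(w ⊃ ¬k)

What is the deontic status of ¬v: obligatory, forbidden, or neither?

Premise 3 states O(¬q) outright.
The contrapositive of premise 6 (O(k ⊃ q)) is O(¬q ⊃ ¬k), and O(¬q) is already established, so O(¬k).
Premise 5, O(¬c ⊃ k), contraposes to O(¬k ⊃ c); with O(¬k) we get O(c).
Premise 9 is O(¬b ⊃ ¬c); contrapositively O(c ⊃ b). Since O(c) holds, K gives O(b).
Premise 1 is O(¬r ⊃ ¬b); contrapositively O(b ⊃ r). Since O(b) holds, K gives O(r).
Premise 10, O(¬s ⊃ ¬r), contraposes to O(r ⊃ s); with O(r) we get O(s).
Premise 8 is O(s ⊃ v); since O(s), deontic closure gives O(v).
Premises 2, 4, 7, 11 do not contribute to this derivation.
Thus O(v), which is F(¬v): ¬v is forbidden.

Forbidden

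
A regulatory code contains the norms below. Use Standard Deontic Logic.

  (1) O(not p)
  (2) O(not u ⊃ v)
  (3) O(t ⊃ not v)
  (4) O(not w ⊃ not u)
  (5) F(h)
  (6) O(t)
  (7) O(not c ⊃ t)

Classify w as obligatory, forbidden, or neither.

Obligatory

Premise 6 states O(t) outright.
Premise 3 is O(t ⊃ not v); since O(t), deontic closure gives O(not v).
The contrapositive of premise 2 (O(not u ⊃ v)) is O(not v ⊃ u), and O(not v) is already established, so O(u).
Premise 4 is O(not w ⊃ not u); contrapositively O(u ⊃ w). Since O(u) holds, K gives O(w).
Premises 1, 5, 7 do not contribute to this derivation.
Hence w is obligatory.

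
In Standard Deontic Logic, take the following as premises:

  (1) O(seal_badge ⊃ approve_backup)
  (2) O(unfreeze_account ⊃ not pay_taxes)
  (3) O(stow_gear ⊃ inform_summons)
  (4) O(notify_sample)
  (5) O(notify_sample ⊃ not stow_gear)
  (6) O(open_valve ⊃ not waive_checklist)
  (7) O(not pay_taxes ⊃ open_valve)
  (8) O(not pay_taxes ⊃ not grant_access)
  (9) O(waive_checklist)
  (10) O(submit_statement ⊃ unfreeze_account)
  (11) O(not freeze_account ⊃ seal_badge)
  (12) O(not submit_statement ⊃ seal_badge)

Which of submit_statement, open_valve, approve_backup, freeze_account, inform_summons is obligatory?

From premise 9 we have O(waive_checklist).
Premise 6 is O(open_valve ⊃ not waive_checklist); contrapositively O(waive_checklist ⊃ not open_valve). Since O(waive_checklist) holds, K gives O(not open_valve).
Premise 7 is O(not pay_taxes ⊃ open_valve); contrapositively O(not open_valve ⊃ pay_taxes). Since O(not open_valve) holds, K gives O(pay_taxes).
Premise 2, O(unfreeze_account ⊃ not pay_taxes), contraposes to O(pay_taxes ⊃ not unfreeze_account); with O(pay_taxes) we get O(not unfreeze_account).
Premise 10 is O(submit_statement ⊃ unfreeze_account); contrapositively O(not unfreeze_account ⊃ not submit_statement). Since O(not unfreeze_account) holds, K gives O(not submit_statement).
With premise 12, O(not submit_statement ⊃ seal_badge), the K-axiom yields O(seal_badge).
Applying K to premise 1 (O(seal_badge ⊃ approve_backup)) and O(seal_badge) yields O(approve_backup).
So O(approve_backup) holds — approve_backup is obligatory. None of the other listed options is made obligatory by any chain of premises.

approve_backup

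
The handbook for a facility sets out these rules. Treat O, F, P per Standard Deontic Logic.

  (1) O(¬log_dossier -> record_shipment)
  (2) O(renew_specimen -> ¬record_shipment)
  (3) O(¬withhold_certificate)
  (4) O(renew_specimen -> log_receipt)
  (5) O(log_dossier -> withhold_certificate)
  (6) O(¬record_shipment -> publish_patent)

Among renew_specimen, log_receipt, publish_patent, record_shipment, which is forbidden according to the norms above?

Premise 3 gives O(¬withhold_certificate).
Premise 5, O(log_dossier -> withhold_certificate), contraposes to O(¬withhold_certificate -> ¬log_dossier); with O(¬withhold_certificate) we get O(¬log_dossier).
Premise 1 is O(¬log_dossier -> record_shipment); since O(¬log_dossier), deontic closure gives O(record_shipment).
Premise 2 is O(renew_specimen -> ¬record_shipment); contrapositively O(record_shipment -> ¬renew_specimen). Since O(record_shipment) holds, K gives O(¬renew_specimen).
So O(¬renew_specimen) holds, i.e. renew_specimen is forbidden. None of the other listed options is forbidden under the premises.

renew_specimen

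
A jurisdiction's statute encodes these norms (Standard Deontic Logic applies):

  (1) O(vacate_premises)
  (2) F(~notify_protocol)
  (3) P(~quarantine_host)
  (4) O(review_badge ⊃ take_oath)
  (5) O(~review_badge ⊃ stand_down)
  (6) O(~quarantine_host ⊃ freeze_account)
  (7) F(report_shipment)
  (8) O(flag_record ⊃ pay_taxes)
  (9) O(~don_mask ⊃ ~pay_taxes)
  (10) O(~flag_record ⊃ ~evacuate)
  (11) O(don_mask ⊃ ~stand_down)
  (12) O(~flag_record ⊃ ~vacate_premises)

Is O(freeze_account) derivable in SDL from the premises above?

Premise 6 is O(~quarantine_host ⊃ freeze_account), but O(~quarantine_host) is not derivable from the premises (the permission P(~quarantine_host) asserts only ~O(quarantine_host), not O(~quarantine_host)), so it does not yield O(freeze_account).
No other premise forces O(freeze_account). An ideal world satisfying every premise can still have freeze_account false, so O(freeze_account) is not derivable.

No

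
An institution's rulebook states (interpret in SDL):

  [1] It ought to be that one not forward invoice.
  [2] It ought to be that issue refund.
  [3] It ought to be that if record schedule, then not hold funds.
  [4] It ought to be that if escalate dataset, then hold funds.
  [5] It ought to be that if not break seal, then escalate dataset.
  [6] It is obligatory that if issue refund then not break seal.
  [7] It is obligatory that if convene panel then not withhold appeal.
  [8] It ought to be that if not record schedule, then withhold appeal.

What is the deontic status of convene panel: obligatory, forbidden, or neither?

Forbidden

From premise 2 we have O(issue_refund).
With premise 6, O(issue_refund → ¬break_seal), the K-axiom yields O(¬break_seal).
Premise 5 is O(¬break_seal → escalate_dataset); since O(¬break_seal), deontic closure gives O(escalate_dataset).
From O(escalate_dataset) and premise 4, O(escalate_dataset → hold_funds), we obtain O(hold_funds).
The contrapositive of premise 3 (O(record_schedule → ¬hold_funds)) is O(hold_funds → ¬record_schedule), and O(hold_funds) is already established, so O(¬record_schedule).
With premise 8, O(¬record_schedule → withhold_appeal), the K-axiom yields O(withhold_appeal).
The contrapositive of premise 7 (O(convene_panel → ¬withhold_appeal)) is O(withhold_appeal → ¬convene_panel), and O(withhold_appeal) is already established, so O(¬convene_panel).
Premise 1 does not contribute to this derivation.
Thus O(¬convene_panel), which is F(convene_panel): convene_panel is forbidden.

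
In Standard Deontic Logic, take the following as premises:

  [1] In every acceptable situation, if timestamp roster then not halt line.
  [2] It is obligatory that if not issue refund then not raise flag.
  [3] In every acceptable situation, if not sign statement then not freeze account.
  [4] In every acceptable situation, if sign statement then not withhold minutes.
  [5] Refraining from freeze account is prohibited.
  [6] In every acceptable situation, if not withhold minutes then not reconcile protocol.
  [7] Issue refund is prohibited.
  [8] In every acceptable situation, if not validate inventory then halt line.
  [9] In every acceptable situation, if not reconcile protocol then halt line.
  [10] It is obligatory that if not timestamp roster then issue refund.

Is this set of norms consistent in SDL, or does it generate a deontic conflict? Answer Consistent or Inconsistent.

Inconsistent

Premise 5 is F(¬freeze_account), i.e. O(freeze_account).
The contrapositive of premise 3 (O(¬sign_statement → ¬freeze_account)) is O(freeze_account → sign_statement), and O(freeze_account) is already established, so O(sign_statement).
From O(sign_statement) and premise 4, O(sign_statement → ¬withhold_minutes), we obtain O(¬withhold_minutes).
From O(¬withhold_minutes) and premise 6, O(¬withhold_minutes → ¬reconcile_protocol), we obtain O(¬reconcile_protocol).
From O(¬reconcile_protocol) and premise 9, O(¬reconcile_protocol → halt_line), we obtain O(halt_line).
Premise 1, O(timestamp_roster → ¬halt_line), contraposes to O(halt_line → ¬timestamp_roster); with O(halt_line) we get O(¬timestamp_roster).
Premise 10 is O(¬timestamp_roster → issue_refund); since O(¬timestamp_roster), deontic closure gives O(issue_refund).
Yet premise 7 is F(issue_refund), i.e. O(¬issue_refund).
We now have both O(issue_refund) and O(¬issue_refund) — issue_refund is simultaneously obligatory and forbidden, violating the D-axiom.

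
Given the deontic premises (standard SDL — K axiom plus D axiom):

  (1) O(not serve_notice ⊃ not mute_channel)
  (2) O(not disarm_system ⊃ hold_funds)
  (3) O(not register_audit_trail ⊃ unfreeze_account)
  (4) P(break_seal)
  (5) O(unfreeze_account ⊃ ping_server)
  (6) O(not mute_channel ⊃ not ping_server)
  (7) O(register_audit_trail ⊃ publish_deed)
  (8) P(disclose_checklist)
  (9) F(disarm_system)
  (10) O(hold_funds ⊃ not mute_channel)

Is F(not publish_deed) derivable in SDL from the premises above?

F(disarm_system) at premise 9 means O(not disarm_system).
From O(not disarm_system) and premise 2, O(not disarm_system ⊃ hold_funds), we obtain O(hold_funds).
Premise 10 is O(hold_funds ⊃ not mute_channel); since O(hold_funds), deontic closure gives O(not mute_channel).
From O(not mute_channel) and premise 6, O(not mute_channel ⊃ not ping_server), we obtain O(not ping_server).
The contrapositive of premise 5 (O(unfreeze_account ⊃ ping_server)) is O(not ping_server ⊃ not unfreeze_account), and O(not ping_server) is already established, so O(not unfreeze_account).
Premise 3 is O(not register_audit_trail ⊃ unfreeze_account); contrapositively O(not unfreeze_account ⊃ register_audit_trail). Since O(not unfreeze_account) holds, K gives O(register_audit_trail).
With premise 7, O(register_audit_trail ⊃ publish_deed), the K-axiom yields O(publish_deed).
Premises 1, 4, 8 do not contribute to this derivation.
So O(publish_deed) holds, i.e. F(not publish_deed). The claim follows.

Yes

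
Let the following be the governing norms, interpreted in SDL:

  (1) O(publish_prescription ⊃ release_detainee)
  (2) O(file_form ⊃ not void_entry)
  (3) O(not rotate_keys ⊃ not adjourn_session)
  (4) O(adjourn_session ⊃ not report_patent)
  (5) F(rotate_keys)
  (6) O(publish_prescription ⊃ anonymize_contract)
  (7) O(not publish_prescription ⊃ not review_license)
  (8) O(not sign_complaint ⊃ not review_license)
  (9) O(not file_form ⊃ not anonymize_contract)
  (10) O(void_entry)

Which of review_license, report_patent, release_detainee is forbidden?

From premise 10 we have O(void_entry).
Premise 2 is O(file_form ⊃ not void_entry); contrapositively O(void_entry ⊃ not file_form). Since O(void_entry) holds, K gives O(not file_form).
From O(not file_form) and premise 9, O(not file_form ⊃ not anonymize_contract), we obtain O(not anonymize_contract).
The contrapositive of premise 6 (O(publish_prescription ⊃ anonymize_contract)) is O(not anonymize_contract ⊃ not publish_prescription), and O(not anonymize_contract) is already established, so O(not publish_prescription).
From O(not publish_prescription) and premise 7, O(not publish_prescription ⊃ not review_license), we obtain O(not review_license).
So O(not review_license) holds, i.e. review_license is forbidden. None of the other listed options is forbidden under the premises.

review_license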